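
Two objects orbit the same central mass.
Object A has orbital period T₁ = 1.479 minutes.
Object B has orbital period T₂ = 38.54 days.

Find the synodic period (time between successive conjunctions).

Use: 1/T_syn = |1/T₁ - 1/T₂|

Convert to SI: T₁ = 1.479 minutes = 88.74 s; T₂ = 38.54 days = 3.32986e+06 s.
T_syn = |T₁ · T₂ / (T₁ − T₂)|.
T_syn = |88.74 · 3.32986e+06 / (88.74 − 3.32986e+06)| s ≈ 88.74 s = 1.479 minutes.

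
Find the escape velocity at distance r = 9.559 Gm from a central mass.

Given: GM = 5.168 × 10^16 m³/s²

Convert to SI: r = 9.559 Gm = 9.559e+09 m.
Escape velocity comes from setting total energy to zero: ½v² − GM/r = 0 ⇒ v_esc = √(2GM / r).
v_esc = √(2 · 5.168e+16 / 9.559e+09) m/s ≈ 3288 m/s = 3.288 km/s.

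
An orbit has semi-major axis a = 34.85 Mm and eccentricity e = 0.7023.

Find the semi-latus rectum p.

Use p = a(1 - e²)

Convert to SI: a = 34.85 Mm = 3.485e+07 m.
p = a (1 − e²).
p = 3.485e+07 · (1 − (0.7023)²) = 3.485e+07 · 0.506775 ≈ 1.766e+07 m = 17.66 Mm.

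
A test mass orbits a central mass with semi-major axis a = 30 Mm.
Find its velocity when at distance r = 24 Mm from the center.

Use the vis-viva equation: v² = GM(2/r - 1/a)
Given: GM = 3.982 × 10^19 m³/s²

Convert to SI: a = 30 Mm = 3e+07 m; r = 24 Mm = 2.4e+07 m.
Vis-viva: v = √(GM · (2/r − 1/a)).
2/r − 1/a = 2/2.4e+07 − 1/3e+07 = 5e-08 m⁻¹.
v = √(3.982e+19 · 5e-08) m/s ≈ 1.411e+06 m/s = 1411 km/s.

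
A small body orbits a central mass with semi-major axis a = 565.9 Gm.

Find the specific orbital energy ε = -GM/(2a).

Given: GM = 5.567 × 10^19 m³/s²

Convert to SI: a = 565.9 Gm = 5.659e+11 m.
ε = −GM / (2a).
ε = −5.567e+19 / (2 · 5.659e+11) J/kg ≈ -4.919e+07 J/kg = -49.19 MJ/kg.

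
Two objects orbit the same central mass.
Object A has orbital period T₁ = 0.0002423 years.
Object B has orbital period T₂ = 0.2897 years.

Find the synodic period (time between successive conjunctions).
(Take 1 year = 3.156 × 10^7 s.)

Convert to SI: T₁ = 0.0002423 years = 7646.99 s; T₂ = 0.2897 years = 9.14293e+06 s.
T_syn = |T₁ · T₂ / (T₁ − T₂)|.
T_syn = |7646.99 · 9.14293e+06 / (7646.99 − 9.14293e+06)| s ≈ 7653 s = 0.0002425 years.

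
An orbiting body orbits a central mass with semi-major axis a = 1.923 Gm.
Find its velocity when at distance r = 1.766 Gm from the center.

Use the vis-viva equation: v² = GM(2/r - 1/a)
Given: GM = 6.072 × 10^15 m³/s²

Convert to SI: a = 1.923 Gm = 1.923e+09 m; r = 1.766 Gm = 1.766e+09 m.
Vis-viva: v = √(GM · (2/r − 1/a)).
2/r − 1/a = 2/1.766e+09 − 1/1.923e+09 = 6.12482e-10 m⁻¹.
v = √(6.072e+15 · 6.12482e-10) m/s ≈ 1928 m/s = 1.928 km/s.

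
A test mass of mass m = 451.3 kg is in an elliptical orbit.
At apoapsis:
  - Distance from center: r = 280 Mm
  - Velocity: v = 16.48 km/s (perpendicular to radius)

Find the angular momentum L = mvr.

Convert to SI: r = 280 Mm = 2.8e+08 m; v = 16.48 km/s = 16480 m/s.
Since v is perpendicular to r, L = m · v · r.
L = 451.3 · 16480 · 2.8e+08 kg·m²/s ≈ 2.082e+15 kg·m²/s.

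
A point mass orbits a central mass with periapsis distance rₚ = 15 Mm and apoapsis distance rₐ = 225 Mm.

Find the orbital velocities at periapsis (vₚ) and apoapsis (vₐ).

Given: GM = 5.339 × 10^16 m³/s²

Convert to SI: rₚ = 15 Mm = 1.5e+07 m; rₐ = 225 Mm = 2.25e+08 m.
Use the vis-viva equation v² = GM(2/r − 1/a) with a = (rₚ + rₐ)/2 = (1.5e+07 + 2.25e+08)/2 = 1.2e+08 m.
vₚ = √(GM · (2/rₚ − 1/a)) = √(5.339e+16 · (2/1.5e+07 − 1/1.2e+08)) m/s ≈ 8.169e+04 m/s = 81.69 km/s.
vₐ = √(GM · (2/rₐ − 1/a)) = √(5.339e+16 · (2/2.25e+08 − 1/1.2e+08)) m/s ≈ 5446 m/s = 5.446 km/s.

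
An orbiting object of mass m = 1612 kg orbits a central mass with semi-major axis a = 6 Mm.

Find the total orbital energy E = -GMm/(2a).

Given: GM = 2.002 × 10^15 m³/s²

Convert to SI: a = 6 Mm = 6e+06 m.
E = −GMm / (2a).
E = −2.002e+15 · 1612 / (2 · 6e+06) J ≈ -2.689e+11 J = -268.9 GJ.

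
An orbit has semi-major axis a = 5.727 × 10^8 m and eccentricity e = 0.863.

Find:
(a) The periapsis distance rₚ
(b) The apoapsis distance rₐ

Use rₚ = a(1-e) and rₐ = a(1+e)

(a) rₚ = a(1 − e) = 5.727e+08 · (1 − 0.863) = 5.727e+08 · 0.137 ≈ 7.846e+07 m = 7.846 × 10^7 m.
(b) rₐ = a(1 + e) = 5.727e+08 · (1 + 0.863) = 5.727e+08 · 1.863 ≈ 1.067e+09 m = 1.067 × 10^9 m.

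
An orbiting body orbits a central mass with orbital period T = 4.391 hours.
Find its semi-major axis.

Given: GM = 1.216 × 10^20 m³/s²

Convert to SI: T = 4.391 hours = 15807.6 s.
Invert Kepler's third law: a = (GM · T² / (4π²))^(1/3).
Substituting T = 15807.6 s and GM = 1.216e+20 m³/s²:
a = (1.216e+20 · (15807.6)² / (4π²))^(1/3) m
a ≈ 9.164e+08 m = 9.164 × 10^8 m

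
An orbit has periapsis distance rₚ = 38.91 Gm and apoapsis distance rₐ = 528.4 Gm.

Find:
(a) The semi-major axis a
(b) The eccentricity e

Convert to SI: rₚ = 38.91 Gm = 3.891e+10 m; rₐ = 528.4 Gm = 5.284e+11 m.
(a) a = (rₚ + rₐ) / 2 = (3.891e+10 + 5.284e+11) / 2 ≈ 2.837e+11 m = 283.7 Gm.
(b) e = (rₐ − rₚ) / (rₐ + rₚ) = (5.284e+11 − 3.891e+10) / (5.284e+11 + 3.891e+10) ≈ 0.8628.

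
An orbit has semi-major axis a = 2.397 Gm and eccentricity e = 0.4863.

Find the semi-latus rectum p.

Convert to SI: a = 2.397 Gm = 2.397e+09 m.
p = a (1 − e²).
p = 2.397e+09 · (1 − (0.4863)²) = 2.397e+09 · 0.763512 ≈ 1.83e+09 m = 1.83 Gm.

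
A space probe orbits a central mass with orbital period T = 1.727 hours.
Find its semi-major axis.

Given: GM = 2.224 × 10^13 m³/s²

Convert to SI: T = 1.727 hours = 6217.2 s.
Invert Kepler's third law: a = (GM · T² / (4π²))^(1/3).
Substituting T = 6217.2 s and GM = 2.224e+13 m³/s²:
a = (2.224e+13 · (6217.2)² / (4π²))^(1/3) m
a ≈ 2.792e+06 m = 2.792 Mm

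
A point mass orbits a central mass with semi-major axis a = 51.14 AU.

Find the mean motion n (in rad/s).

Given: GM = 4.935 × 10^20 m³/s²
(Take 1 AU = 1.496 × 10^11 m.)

Convert to SI: a = 51.14 AU = 7.65054e+12 m.
n = √(GM / a³).
n = √(4.935e+20 / (7.65054e+12)³) rad/s ≈ 1.05e-09 rad/s.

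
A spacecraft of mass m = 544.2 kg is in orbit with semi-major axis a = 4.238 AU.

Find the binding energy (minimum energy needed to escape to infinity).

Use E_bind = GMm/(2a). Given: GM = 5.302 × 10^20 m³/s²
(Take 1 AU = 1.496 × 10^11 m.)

Convert to SI: a = 4.238 AU = 6.34005e+11 m.
Total orbital energy is E = −GMm/(2a); binding energy is E_bind = −E = GMm/(2a).
E_bind = 5.302e+20 · 544.2 / (2 · 6.34005e+11) J ≈ 2.275e+11 J = 227.5 GJ.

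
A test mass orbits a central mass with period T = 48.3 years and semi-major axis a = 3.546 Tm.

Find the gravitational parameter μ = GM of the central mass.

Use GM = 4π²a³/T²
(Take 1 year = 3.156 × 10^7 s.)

Convert to SI: T = 48.3 years = 1.52435e+09 s; a = 3.546 Tm = 3.546e+12 m.
GM = 4π² · a³ / T².
GM = 4π² · (3.546e+12)³ / (1.52435e+09)² m³/s² ≈ 7.575e+20 m³/s² = 7.575 × 10^20 m³/s².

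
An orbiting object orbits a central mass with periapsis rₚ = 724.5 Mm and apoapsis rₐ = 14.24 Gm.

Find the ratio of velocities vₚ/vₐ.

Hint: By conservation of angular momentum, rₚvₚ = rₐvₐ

Convert to SI: rₚ = 724.5 Mm = 7.245e+08 m; rₐ = 14.24 Gm = 1.424e+10 m.
Conservation of angular momentum gives rₚvₚ = rₐvₐ, so vₚ/vₐ = rₐ/rₚ.
vₚ/vₐ = 1.424e+10 / 7.245e+08 ≈ 19.65.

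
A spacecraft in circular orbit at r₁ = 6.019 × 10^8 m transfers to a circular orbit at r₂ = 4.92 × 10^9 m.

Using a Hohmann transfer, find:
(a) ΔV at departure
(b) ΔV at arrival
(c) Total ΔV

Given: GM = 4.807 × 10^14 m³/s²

Transfer semi-major axis: a_t = (r₁ + r₂)/2 = (6.019e+08 + 4.92e+09)/2 = 2.76095e+09 m.
Circular speeds: v₁ = √(GM/r₁) = 893.665 m/s, v₂ = √(GM/r₂) = 312.575 m/s.
Transfer speeds (vis-viva v² = GM(2/r − 1/a_t)): v₁ᵗ = 1192.97 m/s, v₂ᵗ = 145.944 m/s.
(a) ΔV₁ = |v₁ᵗ − v₁| ≈ 299.3 m/s = 299.3 m/s.
(b) ΔV₂ = |v₂ − v₂ᵗ| ≈ 166.6 m/s = 166.6 m/s.
(c) ΔV_total = ΔV₁ + ΔV₂ ≈ 465.9 m/s = 465.9 m/s.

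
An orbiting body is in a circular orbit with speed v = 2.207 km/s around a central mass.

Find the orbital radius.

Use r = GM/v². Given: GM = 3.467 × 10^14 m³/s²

Convert to SI: v = 2.207 km/s = 2207 m/s.
For a circular orbit, v² = GM / r, so r = GM / v².
r = 3.467e+14 / (2207)² m ≈ 7.118e+07 m = 71.18 Mm.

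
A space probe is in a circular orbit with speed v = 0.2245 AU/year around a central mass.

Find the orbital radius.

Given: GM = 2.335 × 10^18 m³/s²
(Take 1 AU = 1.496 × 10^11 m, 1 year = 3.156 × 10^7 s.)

Convert to SI: v = 0.2245 AU/year = 1064.17 m/s.
For a circular orbit, v² = GM / r, so r = GM / v².
r = 2.335e+18 / (1064.17)² m ≈ 2.062e+12 m = 13.78 AU.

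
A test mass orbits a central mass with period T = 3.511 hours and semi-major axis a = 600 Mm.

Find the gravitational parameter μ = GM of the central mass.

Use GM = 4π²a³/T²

Convert to SI: T = 3.511 hours = 12639.6 s; a = 600 Mm = 6e+08 m.
GM = 4π² · a³ / T².
GM = 4π² · (6e+08)³ / (12639.6)² m³/s² ≈ 5.338e+19 m³/s² = 5.338 × 10^19 m³/s².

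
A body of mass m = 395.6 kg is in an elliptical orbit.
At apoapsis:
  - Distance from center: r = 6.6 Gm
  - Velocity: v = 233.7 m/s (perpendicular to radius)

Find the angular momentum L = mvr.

Convert to SI: r = 6.6 Gm = 6.6e+09 m.
Since v is perpendicular to r, L = m · v · r.
L = 395.6 · 233.7 · 6.6e+09 kg·m²/s ≈ 6.102e+14 kg·m²/s.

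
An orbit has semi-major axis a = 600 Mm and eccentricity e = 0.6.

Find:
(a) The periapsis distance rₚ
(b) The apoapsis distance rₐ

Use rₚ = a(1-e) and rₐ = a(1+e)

Convert to SI: a = 600 Mm = 6e+08 m.
(a) rₚ = a(1 − e) = 6e+08 · (1 − 0.6) = 6e+08 · 0.4 ≈ 2.4e+08 m = 240 Mm.
(b) rₐ = a(1 + e) = 6e+08 · (1 + 0.6) = 6e+08 · 1.6 ≈ 9.6e+08 m = 960 Mm.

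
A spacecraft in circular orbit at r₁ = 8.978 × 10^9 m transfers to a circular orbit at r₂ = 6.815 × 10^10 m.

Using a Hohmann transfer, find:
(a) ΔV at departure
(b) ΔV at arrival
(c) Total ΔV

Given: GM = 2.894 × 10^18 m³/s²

Transfer semi-major axis: a_t = (r₁ + r₂)/2 = (8.978e+09 + 6.815e+10)/2 = 3.8564e+10 m.
Circular speeds: v₁ = √(GM/r₁) = 17953.9 m/s, v₂ = √(GM/r₂) = 6516.53 m/s.
Transfer speeds (vis-viva v² = GM(2/r − 1/a_t)): v₁ᵗ = 23867.2 m/s, v₂ᵗ = 3144.24 m/s.
(a) ΔV₁ = |v₁ᵗ − v₁| ≈ 5913 m/s = 5.913 km/s.
(b) ΔV₂ = |v₂ − v₂ᵗ| ≈ 3372 m/s = 3.372 km/s.
(c) ΔV_total = ΔV₁ + ΔV₂ ≈ 9286 m/s = 9.286 km/s.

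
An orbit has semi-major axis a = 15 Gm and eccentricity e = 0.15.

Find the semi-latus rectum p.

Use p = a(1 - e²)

Convert to SI: a = 15 Gm = 1.5e+10 m.
p = a (1 − e²).
p = 1.5e+10 · (1 − (0.15)²) = 1.5e+10 · 0.9775 ≈ 1.466e+10 m = 14.66 Gm.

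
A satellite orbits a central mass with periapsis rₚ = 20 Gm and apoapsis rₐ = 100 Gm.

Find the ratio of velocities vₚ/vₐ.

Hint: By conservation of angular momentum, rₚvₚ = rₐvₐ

Convert to SI: rₚ = 20 Gm = 2e+10 m; rₐ = 100 Gm = 1e+11 m.
Conservation of angular momentum gives rₚvₚ = rₐvₐ, so vₚ/vₐ = rₐ/rₚ.
vₚ/vₐ = 1e+11 / 2e+10 ≈ 5.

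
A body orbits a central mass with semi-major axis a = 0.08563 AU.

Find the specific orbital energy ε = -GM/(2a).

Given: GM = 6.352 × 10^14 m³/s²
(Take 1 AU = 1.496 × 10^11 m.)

Convert to SI: a = 0.08563 AU = 1.28102e+10 m.
ε = −GM / (2a).
ε = −6.352e+14 / (2 · 1.28102e+10) J/kg ≈ -2.479e+04 J/kg = -24.79 kJ/kg.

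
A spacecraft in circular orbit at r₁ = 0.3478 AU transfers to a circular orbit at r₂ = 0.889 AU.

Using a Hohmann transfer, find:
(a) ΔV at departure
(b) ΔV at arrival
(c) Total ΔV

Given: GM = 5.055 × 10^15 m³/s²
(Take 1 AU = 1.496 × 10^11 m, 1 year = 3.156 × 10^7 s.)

Convert to SI: r₁ = 0.3478 AU = 5.20309e+10 m; r₂ = 0.889 AU = 1.32994e+11 m.
Transfer semi-major axis: a_t = (r₁ + r₂)/2 = (5.20309e+10 + 1.32994e+11)/2 = 9.25126e+10 m.
Circular speeds: v₁ = √(GM/r₁) = 311.695 m/s, v₂ = √(GM/r₂) = 194.959 m/s.
Transfer speeds (vis-viva v² = GM(2/r − 1/a_t)): v₁ᵗ = 373.72 m/s, v₂ᵗ = 146.209 m/s.
(a) ΔV₁ = |v₁ᵗ − v₁| ≈ 62.02 m/s = 0.01308 AU/year.
(b) ΔV₂ = |v₂ − v₂ᵗ| ≈ 48.75 m/s = 0.01028 AU/year.
(c) ΔV_total = ΔV₁ + ΔV₂ ≈ 110.8 m/s = 0.02337 AU/year.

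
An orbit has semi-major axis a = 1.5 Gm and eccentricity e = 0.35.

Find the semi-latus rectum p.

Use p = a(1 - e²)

Convert to SI: a = 1.5 Gm = 1.5e+09 m.
p = a (1 − e²).
p = 1.5e+09 · (1 − (0.35)²) = 1.5e+09 · 0.8775 ≈ 1.316e+09 m = 1.316 Gm.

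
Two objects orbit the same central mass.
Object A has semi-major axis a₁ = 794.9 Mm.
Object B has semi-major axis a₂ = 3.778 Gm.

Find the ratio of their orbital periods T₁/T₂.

Convert to SI: a₁ = 794.9 Mm = 7.949e+08 m; a₂ = 3.778 Gm = 3.778e+09 m.
From Kepler's third law, (T₁/T₂)² = (a₁/a₂)³, so T₁/T₂ = (a₁/a₂)^(3/2).
a₁/a₂ = 7.949e+08 / 3.778e+09 = 0.210402.
T₁/T₂ = (0.210402)^(3/2) ≈ 0.09651.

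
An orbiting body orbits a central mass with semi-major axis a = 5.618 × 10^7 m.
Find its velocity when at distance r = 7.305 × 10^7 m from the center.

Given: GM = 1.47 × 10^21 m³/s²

Vis-viva: v = √(GM · (2/r − 1/a)).
2/r − 1/a = 2/7.305e+07 − 1/5.618e+07 = 9.57858e-09 m⁻¹.
v = √(1.47e+21 · 9.57858e-09) m/s ≈ 3.752e+06 m/s = 3752 km/s.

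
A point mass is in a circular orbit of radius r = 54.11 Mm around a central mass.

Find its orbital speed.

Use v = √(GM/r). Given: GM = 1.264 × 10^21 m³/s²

Convert to SI: r = 54.11 Mm = 5.411e+07 m.
For a circular orbit, gravity supplies the centripetal force, so v = √(GM / r).
v = √(1.264e+21 / 5.411e+07) m/s ≈ 4.833e+06 m/s = 4833 km/s.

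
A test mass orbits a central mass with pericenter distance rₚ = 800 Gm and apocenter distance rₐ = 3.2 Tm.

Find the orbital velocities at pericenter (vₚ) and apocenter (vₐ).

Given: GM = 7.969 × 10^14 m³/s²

Convert to SI: rₚ = 800 Gm = 8e+11 m; rₐ = 3.2 Tm = 3.2e+12 m.
Use the vis-viva equation v² = GM(2/r − 1/a) with a = (rₚ + rₐ)/2 = (8e+11 + 3.2e+12)/2 = 2e+12 m.
vₚ = √(GM · (2/rₚ − 1/a)) = √(7.969e+14 · (2/8e+11 − 1/2e+12)) m/s ≈ 39.92 m/s = 39.92 m/s.
vₐ = √(GM · (2/rₐ − 1/a)) = √(7.969e+14 · (2/3.2e+12 − 1/2e+12)) m/s ≈ 9.981 m/s = 9.981 m/s.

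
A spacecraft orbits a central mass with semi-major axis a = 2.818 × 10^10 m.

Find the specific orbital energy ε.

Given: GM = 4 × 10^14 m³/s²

ε = −GM / (2a).
ε = −4e+14 / (2 · 2.818e+10) J/kg ≈ -7097 J/kg = -7.097 kJ/kg.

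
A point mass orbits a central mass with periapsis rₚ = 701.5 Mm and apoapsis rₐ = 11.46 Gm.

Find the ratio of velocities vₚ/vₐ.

Convert to SI: rₚ = 701.5 Mm = 7.015e+08 m; rₐ = 11.46 Gm = 1.146e+10 m.
Conservation of angular momentum gives rₚvₚ = rₐvₐ, so vₚ/vₐ = rₐ/rₚ.
vₚ/vₐ = 1.146e+10 / 7.015e+08 ≈ 16.34.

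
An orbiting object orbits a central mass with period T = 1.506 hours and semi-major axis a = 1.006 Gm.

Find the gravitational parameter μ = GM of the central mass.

Convert to SI: T = 1.506 hours = 5421.6 s; a = 1.006 Gm = 1.006e+09 m.
GM = 4π² · a³ / T².
GM = 4π² · (1.006e+09)³ / (5421.6)² m³/s² ≈ 1.367e+21 m³/s² = 1.367 × 10^21 m³/s².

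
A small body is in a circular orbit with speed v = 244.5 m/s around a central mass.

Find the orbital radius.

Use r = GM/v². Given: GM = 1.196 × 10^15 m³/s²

For a circular orbit, v² = GM / r, so r = GM / v².
r = 1.196e+15 / (244.5)² m ≈ 2.001e+10 m = 20.01 Gm.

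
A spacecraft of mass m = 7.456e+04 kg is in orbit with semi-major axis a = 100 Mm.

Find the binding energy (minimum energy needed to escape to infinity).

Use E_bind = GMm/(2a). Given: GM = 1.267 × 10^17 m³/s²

Convert to SI: a = 100 Mm = 1e+08 m.
Total orbital energy is E = −GMm/(2a); binding energy is E_bind = −E = GMm/(2a).
E_bind = 1.267e+17 · 7.456e+04 / (2 · 1e+08) J ≈ 4.723e+13 J = 47.23 TJ.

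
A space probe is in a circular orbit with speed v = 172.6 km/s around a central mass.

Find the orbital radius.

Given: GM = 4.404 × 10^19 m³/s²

Convert to SI: v = 172.6 km/s = 172600 m/s.
For a circular orbit, v² = GM / r, so r = GM / v².
r = 4.404e+19 / (172600)² m ≈ 1.478e+09 m = 1.478 Gm.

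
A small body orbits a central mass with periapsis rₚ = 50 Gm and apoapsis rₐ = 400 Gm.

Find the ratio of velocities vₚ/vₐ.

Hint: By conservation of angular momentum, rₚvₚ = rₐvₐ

Convert to SI: rₚ = 50 Gm = 5e+10 m; rₐ = 400 Gm = 4e+11 m.
Conservation of angular momentum gives rₚvₚ = rₐvₐ, so vₚ/vₐ = rₐ/rₚ.
vₚ/vₐ = 4e+11 / 5e+10 ≈ 8.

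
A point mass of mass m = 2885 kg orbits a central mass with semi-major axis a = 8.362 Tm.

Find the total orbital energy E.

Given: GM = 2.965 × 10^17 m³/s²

Convert to SI: a = 8.362 Tm = 8.362e+12 m.
E = −GMm / (2a).
E = −2.965e+17 · 2885 / (2 · 8.362e+12) J ≈ -5.115e+07 J = -51.15 MJ.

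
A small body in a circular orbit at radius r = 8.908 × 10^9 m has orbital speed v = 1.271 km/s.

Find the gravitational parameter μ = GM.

Convert to SI: v = 1.271 km/s = 1271 m/s.
For a circular orbit v² = GM/r, so GM = v² · r.
GM = (1271)² · 8.908e+09 m³/s² ≈ 1.439e+16 m³/s² = 1.439 × 10^16 m³/s².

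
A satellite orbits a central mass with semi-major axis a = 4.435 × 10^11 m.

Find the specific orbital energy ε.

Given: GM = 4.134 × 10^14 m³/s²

ε = −GM / (2a).
ε = −4.134e+14 / (2 · 4.435e+11) J/kg ≈ -466.1 J/kg = -466.1 J/kg.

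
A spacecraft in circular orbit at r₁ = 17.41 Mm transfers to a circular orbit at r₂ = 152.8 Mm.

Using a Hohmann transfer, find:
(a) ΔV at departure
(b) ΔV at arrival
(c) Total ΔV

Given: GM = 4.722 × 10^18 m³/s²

Convert to SI: r₁ = 17.41 Mm = 1.741e+07 m; r₂ = 152.8 Mm = 1.528e+08 m.
Transfer semi-major axis: a_t = (r₁ + r₂)/2 = (1.741e+07 + 1.528e+08)/2 = 8.5105e+07 m.
Circular speeds: v₁ = √(GM/r₁) = 520791 m/s, v₂ = √(GM/r₂) = 175793 m/s.
Transfer speeds (vis-viva v² = GM(2/r − 1/a_t)): v₁ᵗ = 697827 m/s, v₂ᵗ = 79510.3 m/s.
(a) ΔV₁ = |v₁ᵗ − v₁| ≈ 1.77e+05 m/s = 177 km/s.
(b) ΔV₂ = |v₂ − v₂ᵗ| ≈ 9.628e+04 m/s = 96.28 km/s.
(c) ΔV_total = ΔV₁ + ΔV₂ ≈ 2.733e+05 m/s = 273.3 km/s.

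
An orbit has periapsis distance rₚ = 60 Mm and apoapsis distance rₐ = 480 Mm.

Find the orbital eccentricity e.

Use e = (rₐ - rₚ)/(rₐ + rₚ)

Convert to SI: rₚ = 60 Mm = 6e+07 m; rₐ = 480 Mm = 4.8e+08 m.
e = (rₐ − rₚ) / (rₐ + rₚ).
e = (4.8e+08 − 6e+07) / (4.8e+08 + 6e+07) = 4.2e+08 / 5.4e+08 ≈ 0.7778.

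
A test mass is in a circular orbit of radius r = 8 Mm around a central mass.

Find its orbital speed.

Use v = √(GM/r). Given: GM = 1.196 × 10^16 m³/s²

Convert to SI: r = 8 Mm = 8e+06 m.
For a circular orbit, gravity supplies the centripetal force, so v = √(GM / r).
v = √(1.196e+16 / 8e+06) m/s ≈ 3.867e+04 m/s = 38.67 km/s.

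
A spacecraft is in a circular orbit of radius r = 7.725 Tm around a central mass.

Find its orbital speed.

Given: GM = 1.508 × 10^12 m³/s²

Convert to SI: r = 7.725 Tm = 7.725e+12 m.
For a circular orbit, gravity supplies the centripetal force, so v = √(GM / r).
v = √(1.508e+12 / 7.725e+12) m/s ≈ 0.4418 m/s = 0.4418 m/s.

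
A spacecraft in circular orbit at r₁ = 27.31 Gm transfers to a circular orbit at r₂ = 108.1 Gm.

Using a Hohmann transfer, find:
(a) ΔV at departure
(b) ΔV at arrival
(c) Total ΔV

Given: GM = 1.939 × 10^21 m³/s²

Convert to SI: r₁ = 27.31 Gm = 2.731e+10 m; r₂ = 108.1 Gm = 1.081e+11 m.
Transfer semi-major axis: a_t = (r₁ + r₂)/2 = (2.731e+10 + 1.081e+11)/2 = 6.7705e+10 m.
Circular speeds: v₁ = √(GM/r₁) = 266458 m/s, v₂ = √(GM/r₂) = 133929 m/s.
Transfer speeds (vis-viva v² = GM(2/r − 1/a_t)): v₁ᵗ = 336690 m/s, v₂ᵗ = 85060.2 m/s.
(a) ΔV₁ = |v₁ᵗ − v₁| ≈ 7.023e+04 m/s = 70.23 km/s.
(b) ΔV₂ = |v₂ − v₂ᵗ| ≈ 4.887e+04 m/s = 48.87 km/s.
(c) ΔV_total = ΔV₁ + ΔV₂ ≈ 1.191e+05 m/s = 119.1 km/s.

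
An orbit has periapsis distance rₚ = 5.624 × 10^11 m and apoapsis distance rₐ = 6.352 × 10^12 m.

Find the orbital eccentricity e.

e = (rₐ − rₚ) / (rₐ + rₚ).
e = (6.352e+12 − 5.624e+11) / (6.352e+12 + 5.624e+11) = 5.7896e+12 / 6.9144e+12 ≈ 0.8373.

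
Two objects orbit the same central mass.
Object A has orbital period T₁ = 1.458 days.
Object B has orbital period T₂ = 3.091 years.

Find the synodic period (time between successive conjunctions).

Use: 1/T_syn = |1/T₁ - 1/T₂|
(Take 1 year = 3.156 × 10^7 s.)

Convert to SI: T₁ = 1.458 days = 125971 s; T₂ = 3.091 years = 9.7552e+07 s.
T_syn = |T₁ · T₂ / (T₁ − T₂)|.
T_syn = |125971 · 9.7552e+07 / (125971 − 9.7552e+07)| s ≈ 1.261e+05 s = 1.46 days.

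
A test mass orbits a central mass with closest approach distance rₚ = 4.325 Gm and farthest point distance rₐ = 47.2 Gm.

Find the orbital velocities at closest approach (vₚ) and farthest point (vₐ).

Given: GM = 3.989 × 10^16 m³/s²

Convert to SI: rₚ = 4.325 Gm = 4.325e+09 m; rₐ = 47.2 Gm = 4.72e+10 m.
Use the vis-viva equation v² = GM(2/r − 1/a) with a = (rₚ + rₐ)/2 = (4.325e+09 + 4.72e+10)/2 = 2.57625e+10 m.
vₚ = √(GM · (2/rₚ − 1/a)) = √(3.989e+16 · (2/4.325e+09 − 1/2.57625e+10)) m/s ≈ 4111 m/s = 4.111 km/s.
vₐ = √(GM · (2/rₐ − 1/a)) = √(3.989e+16 · (2/4.72e+10 − 1/2.57625e+10)) m/s ≈ 376.7 m/s = 376.7 m/s.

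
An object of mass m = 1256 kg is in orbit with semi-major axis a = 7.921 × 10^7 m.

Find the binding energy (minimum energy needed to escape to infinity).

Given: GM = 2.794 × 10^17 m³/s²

Total orbital energy is E = −GMm/(2a); binding energy is E_bind = −E = GMm/(2a).
E_bind = 2.794e+17 · 1256 / (2 · 7.921e+07) J ≈ 2.215e+12 J = 2.215 TJ.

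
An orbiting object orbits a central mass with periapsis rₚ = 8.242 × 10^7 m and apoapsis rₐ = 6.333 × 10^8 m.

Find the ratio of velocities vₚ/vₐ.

Conservation of angular momentum gives rₚvₚ = rₐvₐ, so vₚ/vₐ = rₐ/rₚ.
vₚ/vₐ = 6.333e+08 / 8.242e+07 ≈ 7.684.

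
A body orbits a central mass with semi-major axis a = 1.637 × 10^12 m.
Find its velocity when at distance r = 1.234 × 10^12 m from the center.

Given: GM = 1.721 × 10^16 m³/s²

Vis-viva: v = √(GM · (2/r − 1/a)).
2/r − 1/a = 2/1.234e+12 − 1/1.637e+12 = 1.00987e-12 m⁻¹.
v = √(1.721e+16 · 1.00987e-12) m/s ≈ 131.8 m/s = 131.8 m/s.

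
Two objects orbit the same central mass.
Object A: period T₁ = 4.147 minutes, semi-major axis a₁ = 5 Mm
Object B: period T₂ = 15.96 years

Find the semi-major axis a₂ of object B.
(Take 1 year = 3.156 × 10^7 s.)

Convert to SI: T₁ = 4.147 minutes = 248.82 s; a₁ = 5 Mm = 5e+06 m; T₂ = 15.96 years = 5.03698e+08 s.
Kepler's third law: (T₁/T₂)² = (a₁/a₂)³ ⇒ a₂ = a₁ · (T₂/T₁)^(2/3).
T₂/T₁ = 5.03698e+08 / 248.82 = 2.02435e+06.
a₂ = 5e+06 · (2.02435e+06)^(2/3) m ≈ 8.001e+10 m = 80.01 Gm.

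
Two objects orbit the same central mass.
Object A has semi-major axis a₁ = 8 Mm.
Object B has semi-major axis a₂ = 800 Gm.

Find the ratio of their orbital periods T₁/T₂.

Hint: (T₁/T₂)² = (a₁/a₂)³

Convert to SI: a₁ = 8 Mm = 8e+06 m; a₂ = 800 Gm = 8e+11 m.
From Kepler's third law, (T₁/T₂)² = (a₁/a₂)³, so T₁/T₂ = (a₁/a₂)^(3/2).
a₁/a₂ = 8e+06 / 8e+11 = 1e-05.
T₁/T₂ = (1e-05)^(3/2) ≈ 3.162e-08.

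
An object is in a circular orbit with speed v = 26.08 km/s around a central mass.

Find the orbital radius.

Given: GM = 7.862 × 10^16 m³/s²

Convert to SI: v = 26.08 km/s = 26080 m/s.
For a circular orbit, v² = GM / r, so r = GM / v².
r = 7.862e+16 / (26080)² m ≈ 1.156e+08 m = 115.6 Mm.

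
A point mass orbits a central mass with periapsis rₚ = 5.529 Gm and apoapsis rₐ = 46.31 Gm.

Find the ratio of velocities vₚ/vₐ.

Convert to SI: rₚ = 5.529 Gm = 5.529e+09 m; rₐ = 46.31 Gm = 4.631e+10 m.
Conservation of angular momentum gives rₚvₚ = rₐvₐ, so vₚ/vₐ = rₐ/rₚ.
vₚ/vₐ = 4.631e+10 / 5.529e+09 ≈ 8.376.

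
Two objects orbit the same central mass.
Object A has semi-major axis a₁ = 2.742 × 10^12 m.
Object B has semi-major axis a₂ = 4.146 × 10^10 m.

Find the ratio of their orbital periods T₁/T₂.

From Kepler's third law, (T₁/T₂)² = (a₁/a₂)³, so T₁/T₂ = (a₁/a₂)^(3/2).
a₁/a₂ = 2.742e+12 / 4.146e+10 = 66.136.
T₁/T₂ = (66.136)^(3/2) ≈ 537.8.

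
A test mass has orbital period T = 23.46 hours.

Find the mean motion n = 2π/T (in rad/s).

Convert to SI: T = 23.46 hours = 84456 s.
n = 2π / T.
n = 2π / 84456 s ≈ 7.44e-05 rad/s.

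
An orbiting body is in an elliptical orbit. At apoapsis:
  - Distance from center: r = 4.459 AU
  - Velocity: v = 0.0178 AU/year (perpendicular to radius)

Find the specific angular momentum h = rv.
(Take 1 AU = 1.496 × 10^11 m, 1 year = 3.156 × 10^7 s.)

Convert to SI: r = 4.459 AU = 6.67066e+11 m; v = 0.0178 AU/year = 84.3752 m/s.
With v perpendicular to r, h = r · v.
h = 6.67066e+11 · 84.3752 m²/s ≈ 5.628e+13 m²/s.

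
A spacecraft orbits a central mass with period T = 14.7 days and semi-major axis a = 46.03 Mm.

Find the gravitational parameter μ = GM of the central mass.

Convert to SI: T = 14.7 days = 1.27008e+06 s; a = 46.03 Mm = 4.603e+07 m.
GM = 4π² · a³ / T².
GM = 4π² · (4.603e+07)³ / (1.27008e+06)² m³/s² ≈ 2.387e+12 m³/s² = 2.387 × 10^12 m³/s².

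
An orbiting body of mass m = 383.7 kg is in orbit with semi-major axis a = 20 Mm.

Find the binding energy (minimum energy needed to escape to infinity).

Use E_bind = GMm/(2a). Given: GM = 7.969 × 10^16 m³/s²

Convert to SI: a = 20 Mm = 2e+07 m.
Total orbital energy is E = −GMm/(2a); binding energy is E_bind = −E = GMm/(2a).
E_bind = 7.969e+16 · 383.7 / (2 · 2e+07) J ≈ 7.644e+11 J = 764.4 GJ.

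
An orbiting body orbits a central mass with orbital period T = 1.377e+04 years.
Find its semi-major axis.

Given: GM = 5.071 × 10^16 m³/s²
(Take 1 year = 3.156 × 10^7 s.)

Convert to SI: T = 1.377e+04 years = 4.34581e+11 s.
Invert Kepler's third law: a = (GM · T² / (4π²))^(1/3).
Substituting T = 4.34581e+11 s and GM = 5.071e+16 m³/s²:
a = (5.071e+16 · (4.34581e+11)² / (4π²))^(1/3) m
a ≈ 6.237e+12 m = 6.237 Tm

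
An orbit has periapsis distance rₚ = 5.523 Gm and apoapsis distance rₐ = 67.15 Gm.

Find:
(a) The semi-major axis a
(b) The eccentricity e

Convert to SI: rₚ = 5.523 Gm = 5.523e+09 m; rₐ = 67.15 Gm = 6.715e+10 m.
(a) a = (rₚ + rₐ) / 2 = (5.523e+09 + 6.715e+10) / 2 ≈ 3.634e+10 m = 36.34 Gm.
(b) e = (rₐ − rₚ) / (rₐ + rₚ) = (6.715e+10 − 5.523e+09) / (6.715e+10 + 5.523e+09) ≈ 0.848.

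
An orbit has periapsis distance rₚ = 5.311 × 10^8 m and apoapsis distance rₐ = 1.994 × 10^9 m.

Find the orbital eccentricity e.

e = (rₐ − rₚ) / (rₐ + rₚ).
e = (1.994e+09 − 5.311e+08) / (1.994e+09 + 5.311e+08) = 1.4629e+09 / 2.5251e+09 ≈ 0.5793.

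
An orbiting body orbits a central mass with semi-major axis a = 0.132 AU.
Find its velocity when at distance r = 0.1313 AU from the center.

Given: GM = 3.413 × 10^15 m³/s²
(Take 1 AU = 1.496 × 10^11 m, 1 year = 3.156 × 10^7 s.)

Convert to SI: a = 0.132 AU = 1.97472e+10 m; r = 0.1313 AU = 1.96425e+10 m.
Vis-viva: v = √(GM · (2/r − 1/a)).
2/r − 1/a = 2/1.96425e+10 − 1/1.97472e+10 = 5.118e-11 m⁻¹.
v = √(3.413e+15 · 5.118e-11) m/s ≈ 417.9 m/s = 0.08817 AU/year.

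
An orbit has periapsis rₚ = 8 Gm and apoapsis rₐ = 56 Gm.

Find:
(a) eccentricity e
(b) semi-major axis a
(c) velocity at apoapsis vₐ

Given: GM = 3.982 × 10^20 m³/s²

Convert to SI: rₚ = 8 Gm = 8e+09 m; rₐ = 56 Gm = 5.6e+10 m.
(a) e = (rₐ − rₚ)/(rₐ + rₚ) = (5.6e+10 − 8e+09)/(5.6e+10 + 8e+09) ≈ 0.75
(b) a = (rₚ + rₐ)/2 = (8e+09 + 5.6e+10)/2 ≈ 3.2e+10 m
(c) With a = (rₚ + rₐ)/2 = 3.2e+10 m, vₐ = √(GM (2/rₐ − 1/a)) = √(3.982e+20 · (2/5.6e+10 − 1/3.2e+10)) m/s ≈ 4.216e+04 m/s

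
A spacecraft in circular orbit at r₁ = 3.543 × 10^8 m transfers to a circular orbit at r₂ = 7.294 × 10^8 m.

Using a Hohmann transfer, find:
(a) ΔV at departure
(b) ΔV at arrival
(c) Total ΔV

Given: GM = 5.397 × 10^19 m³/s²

Transfer semi-major axis: a_t = (r₁ + r₂)/2 = (3.543e+08 + 7.294e+08)/2 = 5.4185e+08 m.
Circular speeds: v₁ = √(GM/r₁) = 390293 m/s, v₂ = √(GM/r₂) = 272015 m/s.
Transfer speeds (vis-viva v² = GM(2/r − 1/a_t)): v₁ᵗ = 452829 m/s, v₂ᵗ = 219958 m/s.
(a) ΔV₁ = |v₁ᵗ − v₁| ≈ 6.254e+04 m/s = 62.54 km/s.
(b) ΔV₂ = |v₂ − v₂ᵗ| ≈ 5.206e+04 m/s = 52.06 km/s.
(c) ΔV_total = ΔV₁ + ΔV₂ ≈ 1.146e+05 m/s = 114.6 km/s.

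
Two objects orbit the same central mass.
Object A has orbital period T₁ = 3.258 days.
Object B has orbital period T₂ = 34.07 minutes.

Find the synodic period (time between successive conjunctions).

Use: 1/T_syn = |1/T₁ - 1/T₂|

Convert to SI: T₁ = 3.258 days = 281491 s; T₂ = 34.07 minutes = 2044.2 s.
T_syn = |T₁ · T₂ / (T₁ − T₂)|.
T_syn = |281491 · 2044.2 / (281491 − 2044.2)| s ≈ 2059 s = 34.32 minutes.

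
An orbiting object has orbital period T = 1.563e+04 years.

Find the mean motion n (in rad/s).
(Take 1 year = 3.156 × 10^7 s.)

Convert to SI: T = 1.563e+04 years = 4.93283e+11 s.
n = 2π / T.
n = 2π / 4.93283e+11 s ≈ 1.274e-11 rad/s.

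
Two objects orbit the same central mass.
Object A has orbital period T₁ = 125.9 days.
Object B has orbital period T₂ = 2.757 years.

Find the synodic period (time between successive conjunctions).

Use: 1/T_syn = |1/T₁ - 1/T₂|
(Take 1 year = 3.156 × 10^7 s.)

Convert to SI: T₁ = 125.9 days = 1.08778e+07 s; T₂ = 2.757 years = 8.70109e+07 s.
T_syn = |T₁ · T₂ / (T₁ − T₂)|.
T_syn = |1.08778e+07 · 8.70109e+07 / (1.08778e+07 − 8.70109e+07)| s ≈ 1.243e+07 s = 143.9 days.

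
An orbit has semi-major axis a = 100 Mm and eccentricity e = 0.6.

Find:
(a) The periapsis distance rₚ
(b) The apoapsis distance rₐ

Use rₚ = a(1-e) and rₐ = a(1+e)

Convert to SI: a = 100 Mm = 1e+08 m.
(a) rₚ = a(1 − e) = 1e+08 · (1 − 0.6) = 1e+08 · 0.4 ≈ 4e+07 m = 40 Mm.
(b) rₐ = a(1 + e) = 1e+08 · (1 + 0.6) = 1e+08 · 1.6 ≈ 1.6e+08 m = 160 Mm.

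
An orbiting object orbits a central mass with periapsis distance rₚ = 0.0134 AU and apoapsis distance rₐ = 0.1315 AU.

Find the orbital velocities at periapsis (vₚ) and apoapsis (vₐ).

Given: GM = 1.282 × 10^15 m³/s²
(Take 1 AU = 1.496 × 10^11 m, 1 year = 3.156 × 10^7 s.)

Convert to SI: rₚ = 0.0134 AU = 2.00464e+09 m; rₐ = 0.1315 AU = 1.96724e+10 m.
Use the vis-viva equation v² = GM(2/r − 1/a) with a = (rₚ + rₐ)/2 = (2.00464e+09 + 1.96724e+10)/2 = 1.08385e+10 m.
vₚ = √(GM · (2/rₚ − 1/a)) = √(1.282e+15 · (2/2.00464e+09 − 1/1.08385e+10)) m/s ≈ 1077 m/s = 0.2273 AU/year.
vₐ = √(GM · (2/rₐ − 1/a)) = √(1.282e+15 · (2/1.96724e+10 − 1/1.08385e+10)) m/s ≈ 109.8 m/s = 0.02316 AU/year.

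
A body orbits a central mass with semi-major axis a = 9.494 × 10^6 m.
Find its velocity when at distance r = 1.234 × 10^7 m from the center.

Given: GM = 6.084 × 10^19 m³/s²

Vis-viva: v = √(GM · (2/r − 1/a)).
2/r − 1/a = 2/1.234e+07 − 1/9.494e+06 = 5.67449e-08 m⁻¹.
v = √(6.084e+19 · 5.67449e-08) m/s ≈ 1.858e+06 m/s = 1858 km/s.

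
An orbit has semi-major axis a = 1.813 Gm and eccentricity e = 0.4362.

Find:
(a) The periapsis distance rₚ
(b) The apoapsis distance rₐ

Convert to SI: a = 1.813 Gm = 1.813e+09 m.
(a) rₚ = a(1 − e) = 1.813e+09 · (1 − 0.4362) = 1.813e+09 · 0.5638 ≈ 1.022e+09 m = 1.022 Gm.
(b) rₐ = a(1 + e) = 1.813e+09 · (1 + 0.4362) = 1.813e+09 · 1.4362 ≈ 2.604e+09 m = 2.604 Gm.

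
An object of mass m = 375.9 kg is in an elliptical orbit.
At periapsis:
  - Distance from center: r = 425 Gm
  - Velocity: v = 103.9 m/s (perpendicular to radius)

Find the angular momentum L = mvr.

Convert to SI: r = 425 Gm = 4.25e+11 m.
Since v is perpendicular to r, L = m · v · r.
L = 375.9 · 103.9 · 4.25e+11 kg·m²/s ≈ 1.66e+16 kg·m²/s.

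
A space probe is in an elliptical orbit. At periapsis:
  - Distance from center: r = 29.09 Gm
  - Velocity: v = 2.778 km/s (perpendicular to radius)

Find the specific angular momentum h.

Convert to SI: r = 29.09 Gm = 2.909e+10 m; v = 2.778 km/s = 2778 m/s.
With v perpendicular to r, h = r · v.
h = 2.909e+10 · 2778 m²/s ≈ 8.081e+13 m²/s.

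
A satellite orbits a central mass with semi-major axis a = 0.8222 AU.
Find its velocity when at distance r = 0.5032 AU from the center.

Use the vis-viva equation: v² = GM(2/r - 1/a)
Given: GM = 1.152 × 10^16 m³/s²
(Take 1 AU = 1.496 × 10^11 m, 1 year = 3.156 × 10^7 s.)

Convert to SI: a = 0.8222 AU = 1.23001e+11 m; r = 0.5032 AU = 7.52787e+10 m.
Vis-viva: v = √(GM · (2/r − 1/a)).
2/r − 1/a = 2/7.52787e+10 − 1/1.23001e+11 = 1.84379e-11 m⁻¹.
v = √(1.152e+16 · 1.84379e-11) m/s ≈ 460.9 m/s = 0.09723 AU/year.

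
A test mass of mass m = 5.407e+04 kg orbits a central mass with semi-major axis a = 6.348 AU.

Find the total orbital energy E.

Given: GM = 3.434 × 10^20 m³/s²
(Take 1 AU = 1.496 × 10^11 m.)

Convert to SI: a = 6.348 AU = 9.49661e+11 m.
E = −GMm / (2a).
E = −3.434e+20 · 5.407e+04 / (2 · 9.49661e+11) J ≈ -9.776e+12 J = -9.776 TJ.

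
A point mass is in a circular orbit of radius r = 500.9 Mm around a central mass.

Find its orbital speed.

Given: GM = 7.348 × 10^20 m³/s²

Convert to SI: r = 500.9 Mm = 5.009e+08 m.
For a circular orbit, gravity supplies the centripetal force, so v = √(GM / r).
v = √(7.348e+20 / 5.009e+08) m/s ≈ 1.211e+06 m/s = 1211 km/s.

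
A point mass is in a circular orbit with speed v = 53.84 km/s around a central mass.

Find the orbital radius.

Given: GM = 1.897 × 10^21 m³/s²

Convert to SI: v = 53.84 km/s = 53840 m/s.
For a circular orbit, v² = GM / r, so r = GM / v².
r = 1.897e+21 / (53840)² m ≈ 6.544e+11 m = 654.4 Gm.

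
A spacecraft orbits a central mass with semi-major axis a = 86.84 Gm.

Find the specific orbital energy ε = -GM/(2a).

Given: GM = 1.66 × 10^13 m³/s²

Convert to SI: a = 86.84 Gm = 8.684e+10 m.
ε = −GM / (2a).
ε = −1.66e+13 / (2 · 8.684e+10) J/kg ≈ -95.58 J/kg = -95.58 J/kg.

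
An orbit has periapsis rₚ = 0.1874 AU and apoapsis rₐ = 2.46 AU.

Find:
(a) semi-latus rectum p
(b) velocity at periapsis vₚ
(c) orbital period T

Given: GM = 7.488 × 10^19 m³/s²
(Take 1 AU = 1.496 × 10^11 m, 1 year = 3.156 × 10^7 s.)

Convert to SI: rₚ = 0.1874 AU = 2.8035e+10 m; rₐ = 2.46 AU = 3.68016e+11 m.
(a) From a = (rₚ + rₐ)/2 = 1.98026e+11 m and e = (rₐ − rₚ)/(rₐ + rₚ) = 0.858427, p = a(1 − e²) = 1.98026e+11 · (1 − (0.858427)²) ≈ 5.21e+10 m
(b) With a = (rₚ + rₐ)/2 = 1.98026e+11 m, vₚ = √(GM (2/rₚ − 1/a)) = √(7.488e+19 · (2/2.8035e+10 − 1/1.98026e+11)) m/s ≈ 7.045e+04 m/s
(c) With a = (rₚ + rₐ)/2 = 1.98026e+11 m, T = 2π √(a³/GM) = 2π √((1.98026e+11)³/7.488e+19) s ≈ 6.399e+07 s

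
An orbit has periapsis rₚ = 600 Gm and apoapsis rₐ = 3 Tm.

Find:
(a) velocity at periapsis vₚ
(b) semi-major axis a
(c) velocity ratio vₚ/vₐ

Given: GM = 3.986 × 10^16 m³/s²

Convert to SI: rₚ = 600 Gm = 6e+11 m; rₐ = 3 Tm = 3e+12 m.
(a) With a = (rₚ + rₐ)/2 = 1.8e+12 m, vₚ = √(GM (2/rₚ − 1/a)) = √(3.986e+16 · (2/6e+11 − 1/1.8e+12)) m/s ≈ 332.7 m/s
(b) a = (rₚ + rₐ)/2 = (6e+11 + 3e+12)/2 ≈ 1.8e+12 m
(c) Conservation of angular momentum (rₚvₚ = rₐvₐ) gives vₚ/vₐ = rₐ/rₚ = 3e+12/6e+11 ≈ 5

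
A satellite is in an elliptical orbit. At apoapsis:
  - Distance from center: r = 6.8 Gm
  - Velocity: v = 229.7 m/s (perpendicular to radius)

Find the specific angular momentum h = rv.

Convert to SI: r = 6.8 Gm = 6.8e+09 m.
With v perpendicular to r, h = r · v.
h = 6.8e+09 · 229.7 m²/s ≈ 1.562e+12 m²/s.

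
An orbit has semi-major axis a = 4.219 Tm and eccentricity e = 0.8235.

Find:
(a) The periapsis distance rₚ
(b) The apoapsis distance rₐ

Convert to SI: a = 4.219 Tm = 4.219e+12 m.
(a) rₚ = a(1 − e) = 4.219e+12 · (1 − 0.8235) = 4.219e+12 · 0.1765 ≈ 7.447e+11 m = 744.7 Gm.
(b) rₐ = a(1 + e) = 4.219e+12 · (1 + 0.8235) = 4.219e+12 · 1.8235 ≈ 7.693e+12 m = 7.693 Tm.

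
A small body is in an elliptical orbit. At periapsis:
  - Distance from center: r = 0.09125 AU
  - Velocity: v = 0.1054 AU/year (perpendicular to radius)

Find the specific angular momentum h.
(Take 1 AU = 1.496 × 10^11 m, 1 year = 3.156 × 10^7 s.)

Convert to SI: r = 0.09125 AU = 1.3651e+10 m; v = 0.1054 AU/year = 499.615 m/s.
With v perpendicular to r, h = r · v.
h = 1.3651e+10 · 499.615 m²/s ≈ 6.82e+12 m²/s.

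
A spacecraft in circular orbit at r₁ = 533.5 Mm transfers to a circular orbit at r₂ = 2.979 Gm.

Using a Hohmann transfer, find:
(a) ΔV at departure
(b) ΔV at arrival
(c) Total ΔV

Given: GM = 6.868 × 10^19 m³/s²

Convert to SI: r₁ = 533.5 Mm = 5.335e+08 m; r₂ = 2.979 Gm = 2.979e+09 m.
Transfer semi-major axis: a_t = (r₁ + r₂)/2 = (5.335e+08 + 2.979e+09)/2 = 1.75625e+09 m.
Circular speeds: v₁ = √(GM/r₁) = 358796 m/s, v₂ = √(GM/r₂) = 151838 m/s.
Transfer speeds (vis-viva v² = GM(2/r − 1/a_t)): v₁ᵗ = 467294 m/s, v₂ᵗ = 83686.2 m/s.
(a) ΔV₁ = |v₁ᵗ − v₁| ≈ 1.085e+05 m/s = 108.5 km/s.
(b) ΔV₂ = |v₂ − v₂ᵗ| ≈ 6.815e+04 m/s = 68.15 km/s.
(c) ΔV_total = ΔV₁ + ΔV₂ ≈ 1.766e+05 m/s = 176.6 km/s.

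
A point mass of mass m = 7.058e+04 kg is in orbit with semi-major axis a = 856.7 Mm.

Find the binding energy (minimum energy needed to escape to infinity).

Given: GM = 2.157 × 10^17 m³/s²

Convert to SI: a = 856.7 Mm = 8.567e+08 m.
Total orbital energy is E = −GMm/(2a); binding energy is E_bind = −E = GMm/(2a).
E_bind = 2.157e+17 · 7.058e+04 / (2 · 8.567e+08) J ≈ 8.885e+12 J = 8.885 TJ.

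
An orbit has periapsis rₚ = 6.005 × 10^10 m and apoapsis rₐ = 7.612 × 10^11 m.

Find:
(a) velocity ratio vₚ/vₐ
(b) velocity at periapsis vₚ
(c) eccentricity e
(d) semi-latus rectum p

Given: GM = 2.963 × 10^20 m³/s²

(a) Conservation of angular momentum (rₚvₚ = rₐvₐ) gives vₚ/vₐ = rₐ/rₚ = 7.612e+11/6.005e+10 ≈ 12.68
(b) With a = (rₚ + rₐ)/2 = 4.10625e+11 m, vₚ = √(GM (2/rₚ − 1/a)) = √(2.963e+20 · (2/6.005e+10 − 1/4.10625e+11)) m/s ≈ 9.564e+04 m/s
(c) e = (rₐ − rₚ)/(rₐ + rₚ) = (7.612e+11 − 6.005e+10)/(7.612e+11 + 6.005e+10) ≈ 0.8538
(d) From a = (rₚ + rₐ)/2 = 4.10625e+11 m and e = (rₐ − rₚ)/(rₐ + rₚ) = 0.85376, p = a(1 − e²) = 4.10625e+11 · (1 − (0.85376)²) ≈ 1.113e+11 m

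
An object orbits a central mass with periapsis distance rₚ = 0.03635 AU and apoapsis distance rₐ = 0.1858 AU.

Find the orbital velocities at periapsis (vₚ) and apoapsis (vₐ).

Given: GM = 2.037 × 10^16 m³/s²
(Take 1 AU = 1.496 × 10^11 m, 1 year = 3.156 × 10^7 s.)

Convert to SI: rₚ = 0.03635 AU = 5.43796e+09 m; rₐ = 0.1858 AU = 2.77957e+10 m.
Use the vis-viva equation v² = GM(2/r − 1/a) with a = (rₚ + rₐ)/2 = (5.43796e+09 + 2.77957e+10)/2 = 1.66168e+10 m.
vₚ = √(GM · (2/rₚ − 1/a)) = √(2.037e+16 · (2/5.43796e+09 − 1/1.66168e+10)) m/s ≈ 2503 m/s = 0.5281 AU/year.
vₐ = √(GM · (2/rₐ − 1/a)) = √(2.037e+16 · (2/2.77957e+10 − 1/1.66168e+10)) m/s ≈ 489.7 m/s = 0.1033 AU/year.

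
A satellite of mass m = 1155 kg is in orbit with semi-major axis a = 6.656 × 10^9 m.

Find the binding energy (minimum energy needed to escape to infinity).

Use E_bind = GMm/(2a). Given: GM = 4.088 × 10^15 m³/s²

Total orbital energy is E = −GMm/(2a); binding energy is E_bind = −E = GMm/(2a).
E_bind = 4.088e+15 · 1155 / (2 · 6.656e+09) J ≈ 3.547e+08 J = 354.7 MJ.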